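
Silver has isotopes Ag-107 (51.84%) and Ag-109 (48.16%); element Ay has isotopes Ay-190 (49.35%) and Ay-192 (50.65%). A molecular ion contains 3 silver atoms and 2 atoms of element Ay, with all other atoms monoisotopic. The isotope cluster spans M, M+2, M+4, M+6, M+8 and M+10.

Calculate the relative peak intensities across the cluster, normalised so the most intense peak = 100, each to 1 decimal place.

Silver pattern (n=3): 0.13931407 : 0.38827347 : 0.36071085 : 0.11170161
Element Ay pattern (n=2): 0.24354225 : 0.4999155 : 0.25654225
Convolve the two distributions (both contribute in 2-u steps):
  M: 0.13931407×0.24354225 = 0.033929
  M+2: 0.13931407×0.4999155 + 0.38827347×0.24354225 = 0.164206
  M+4: 0.13931407×0.25654225 + 0.38827347×0.4999155 + 0.36071085×0.24354225 = 0.317692
  M+6: 0.38827347×0.25654225 + 0.36071085×0.4999155 + 0.11170161×0.24354225 = 0.307138
  M+8: 0.36071085×0.25654225 + 0.11170161×0.4999155 = 0.148379
  M+10: 0.11170161×0.25654225 = 0.028656
Scale to base peak (0.317692) = 100: 10.7 : 51.7 : 100.0 : 96.7 : 46.7 : 9.0

10.7 : 51.7 : 100.0 : 96.7 : 46.7 : 9.0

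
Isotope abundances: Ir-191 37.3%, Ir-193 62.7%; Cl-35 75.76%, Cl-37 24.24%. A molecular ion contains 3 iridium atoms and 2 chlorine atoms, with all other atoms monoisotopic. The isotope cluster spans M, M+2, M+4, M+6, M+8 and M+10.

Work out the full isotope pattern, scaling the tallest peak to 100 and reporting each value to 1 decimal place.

Iridium pattern (n=3): 0.05189512 : 0.26170165 : 0.43991135 : 0.24649188
Chlorine pattern (n=2): 0.57395776 : 0.36728448 : 0.05875776
Convolve the two distributions (both contribute in 2-u steps):
  M: 0.05189512×0.57395776 = 0.029786
  M+2: 0.05189512×0.36728448 + 0.26170165×0.57395776 = 0.169266
  M+4: 0.05189512×0.05875776 + 0.26170165×0.36728448 + 0.43991135×0.57395776 = 0.351659
  M+6: 0.26170165×0.05875776 + 0.43991135×0.36728448 + 0.24649188×0.57395776 = 0.318426
  M+8: 0.43991135×0.05875776 + 0.24649188×0.36728448 = 0.116381
  M+10: 0.24649188×0.05875776 = 0.014483
Scale to base peak (0.351659) = 100: 8.5 : 48.1 : 100.0 : 90.5 : 33.1 : 4.1

8.5 : 48.1 : 100.0 : 90.5 : 33.1 : 4.1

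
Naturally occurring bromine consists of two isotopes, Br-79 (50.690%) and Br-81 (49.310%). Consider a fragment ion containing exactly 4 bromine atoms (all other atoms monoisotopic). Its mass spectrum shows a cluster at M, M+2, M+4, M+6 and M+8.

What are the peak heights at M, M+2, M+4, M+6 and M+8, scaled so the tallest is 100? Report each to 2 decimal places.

Each Br atom is independently Br-79 (p = 0.50690) or Br-81 (q = 0.49310); the cluster is the binomial expansion (p + q)^4.
P(M) = 0.50690^4 = 0.066022
P(M+2) = 4 × 0.50690^3 × 0.49310^1 = 0.256899
P(M+4) = 6 × 0.50690^2 × 0.49310^2 = 0.374857
P(M+6) = 4 × 0.50690^1 × 0.49310^3 = 0.243101
P(M+8) = 0.49310^4 = 0.059121
The M+4 peak is largest (0.374857); scaling to 100 gives 17.61 : 68.53 : 100.00 : 64.85 : 15.77.

17.61 : 68.53 : 100.00 : 64.85 : 15.77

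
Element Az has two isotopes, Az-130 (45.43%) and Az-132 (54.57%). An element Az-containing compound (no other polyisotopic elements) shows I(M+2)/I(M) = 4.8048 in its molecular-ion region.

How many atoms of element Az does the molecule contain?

With n Az atoms, P(M+2)/P(M) = C(n,1)·p^(n−1)q / p^n = n·q/p = n · 0.5457/0.4543.
n = 4.8048 × 0.4543/0.5457 = 4.00 ≈ 4

4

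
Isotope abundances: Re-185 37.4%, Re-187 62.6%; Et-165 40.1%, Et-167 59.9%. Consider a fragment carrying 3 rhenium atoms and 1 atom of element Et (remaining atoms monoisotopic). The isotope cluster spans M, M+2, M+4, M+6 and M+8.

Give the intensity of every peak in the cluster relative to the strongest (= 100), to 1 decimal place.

Rhenium pattern (n=3): 0.05231362 : 0.26268713 : 0.43968487 : 0.24531438
Element Et pattern (n=1): 0.4010 : 0.5990
Convolve the two distributions (both contribute in 2-u steps):
  M: 0.05231362×0.4010 = 0.020978
  M+2: 0.05231362×0.5990 + 0.26268713×0.4010 = 0.136673
  M+4: 0.26268713×0.5990 + 0.43968487×0.4010 = 0.333663
  M+6: 0.43968487×0.5990 + 0.24531438×0.4010 = 0.361742
  M+8: 0.24531438×0.5990 = 0.146943
Scale to base peak (0.361742) = 100: 5.8 : 37.8 : 92.2 : 100.0 : 40.6

5.8 : 37.8 : 92.2 : 100.0 : 40.6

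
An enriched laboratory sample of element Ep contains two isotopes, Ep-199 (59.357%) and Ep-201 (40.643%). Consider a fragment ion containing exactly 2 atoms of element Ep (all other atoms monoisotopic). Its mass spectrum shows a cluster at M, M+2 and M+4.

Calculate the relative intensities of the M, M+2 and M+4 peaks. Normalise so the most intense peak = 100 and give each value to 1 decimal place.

Expanding (0.59357 + 0.40643)^2:
P(M) = 0.59357^2 = 0.352325
P(M+2) = 2 × 0.59357^1 × 0.40643^1 = 0.482489
P(M+4) = 0.40643^2 = 0.165185
The M+2 peak is largest (0.482489); scaling to 100 gives 73.0 : 100.0 : 34.2.

73.0 : 100.0 : 34.2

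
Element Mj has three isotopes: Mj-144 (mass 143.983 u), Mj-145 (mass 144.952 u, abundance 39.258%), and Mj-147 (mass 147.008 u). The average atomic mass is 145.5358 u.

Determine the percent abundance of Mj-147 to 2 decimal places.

The remaining 60.742% is split between Mj-144 (fraction x) and Mj-147 (fraction 0.60742 − x).
Substituting: 143.983x + 147.008(0.60742 − x) = 88.63054384
(143.983 − 147.008)x = -0.66505552  ⇒  x = 0.21985, y = 0.38757
Mj-144: 21.99%, Mj-147: 38.76%.

38.76%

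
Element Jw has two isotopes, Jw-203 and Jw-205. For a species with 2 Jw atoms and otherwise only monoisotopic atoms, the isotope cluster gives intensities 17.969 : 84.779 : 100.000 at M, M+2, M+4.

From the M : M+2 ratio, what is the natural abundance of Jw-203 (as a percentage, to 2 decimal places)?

29.77%

If p is the fraction of Jw that is Jw-203, then I(M+2)/I(M) = [C(2,1)·p^1·(1−p)] / p^2 = 2·(1−p)/p = 84.779/17.969 = 4.7181
(1−p)/p = 4.7181/2 = 2.3590  ⇒  p = 1/(1 + 2.3590) = 0.2977
Jw-203: 29.77%, Jw-205: 70.23%.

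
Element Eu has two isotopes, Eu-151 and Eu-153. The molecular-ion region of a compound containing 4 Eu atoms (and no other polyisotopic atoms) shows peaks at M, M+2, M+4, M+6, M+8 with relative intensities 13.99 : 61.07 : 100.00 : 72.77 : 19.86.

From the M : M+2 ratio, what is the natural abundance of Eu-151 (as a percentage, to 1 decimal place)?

If p is the fraction of Eu that is Eu-151, then I(M+2)/I(M) = [C(4,1)·p^3·(1−p)] / p^4 = 4·(1−p)/p = 61.07/13.99 = 4.3653
(1−p)/p = 4.3653/4 = 1.0913  ⇒  p = 1/(1 + 1.0913) = 0.4782
Eu-151: 47.8%, Eu-153: 52.2%.

47.8%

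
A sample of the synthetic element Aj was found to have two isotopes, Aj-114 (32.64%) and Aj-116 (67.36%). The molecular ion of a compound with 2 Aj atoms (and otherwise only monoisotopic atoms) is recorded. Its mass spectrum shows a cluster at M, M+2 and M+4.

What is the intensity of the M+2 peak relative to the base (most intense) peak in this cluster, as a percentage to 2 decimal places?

96.91%

(0.3264 + 0.6736)^2 gives M 0.1065, M+2 0.4397, M+4 0.4537; the largest is M+4.
P(M+4) = C(2,2) × 0.3264^0 × 0.6736^2 = 1 × 1.0000 × 0.45373696 = 0.453737 (base)
P(M+2) = C(2,1) × 0.3264^1 × 0.6736^1 = 2 × 0.3264 × 0.6736 = 0.439726
Relative intensity = 0.439726 / 0.453737 × 100 = 96.91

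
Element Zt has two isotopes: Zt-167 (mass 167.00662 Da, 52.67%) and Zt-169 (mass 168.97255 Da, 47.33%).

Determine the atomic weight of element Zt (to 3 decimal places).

Ar = Σ fᵢ·mᵢ = 0.5267 × 167.00662 + 0.4733 × 168.97255
= 87.962387 + 79.974708 = 167.937095 Da

167.937 Da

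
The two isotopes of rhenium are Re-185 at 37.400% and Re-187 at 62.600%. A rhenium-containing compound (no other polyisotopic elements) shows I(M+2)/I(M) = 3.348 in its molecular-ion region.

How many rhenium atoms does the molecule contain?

2

With n Re atoms, P(M+2)/P(M) = C(n,1)·p^(n−1)q / p^n = n·q/p = n · 0.62600/0.37400.
n = 3.348 × 0.37400/0.62600 = 2.00 ≈ 2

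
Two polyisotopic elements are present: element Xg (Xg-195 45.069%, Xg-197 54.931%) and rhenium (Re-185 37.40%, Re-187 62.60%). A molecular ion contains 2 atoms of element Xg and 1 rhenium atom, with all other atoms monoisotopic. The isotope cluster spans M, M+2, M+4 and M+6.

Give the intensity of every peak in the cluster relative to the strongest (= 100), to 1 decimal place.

18.0 : 73.9 : 100.0 : 44.7

Element Xg pattern (n=2): 0.20312148 : 0.49513705 : 0.30174148
Rhenium pattern (n=1): 0.3740 : 0.6260
Convolve the two distributions (both contribute in 2-u steps):
  M: 0.20312148×0.3740 = 0.075967
  M+2: 0.20312148×0.6260 + 0.49513705×0.3740 = 0.312335
  M+4: 0.49513705×0.6260 + 0.30174148×0.3740 = 0.422807
  M+6: 0.30174148×0.6260 = 0.188890
Scale to base peak (0.422807) = 100: 18.0 : 73.9 : 100.0 : 44.7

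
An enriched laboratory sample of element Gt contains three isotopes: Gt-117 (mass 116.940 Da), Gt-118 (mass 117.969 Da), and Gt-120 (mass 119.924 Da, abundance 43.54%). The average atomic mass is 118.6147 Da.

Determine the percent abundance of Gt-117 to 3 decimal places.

19.972%

Let x and y be the fractions of Gt-117 and Gt-118. Then x + y = 1 − 0.4354 = 0.5646 and 116.940x + 117.969y = 118.6147 − 0.4354×119.924 = 66.3997904.
Substituting: 116.940x + 117.969(0.5646 − x) = 66.3997904
(116.940 − 117.969)x = -0.205507  ⇒  x = 0.19972, y = 0.36488
Gt-117: 19.972%, Gt-118: 36.488%.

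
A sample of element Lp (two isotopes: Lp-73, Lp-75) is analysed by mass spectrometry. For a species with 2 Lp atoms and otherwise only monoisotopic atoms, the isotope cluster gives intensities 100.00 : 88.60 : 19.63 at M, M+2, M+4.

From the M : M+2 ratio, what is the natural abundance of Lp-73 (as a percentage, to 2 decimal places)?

69.30%

If p is the fraction of Lp that is Lp-73, then I(M+2)/I(M) = [C(2,1)·p^1·(1−p)] / p^2 = 2·(1−p)/p = 88.60/100.00 = 0.8860
(1−p)/p = 0.8860/2 = 0.4430  ⇒  p = 1/(1 + 0.4430) = 0.6930
Lp-73: 69.30%, Lp-75: 30.70%.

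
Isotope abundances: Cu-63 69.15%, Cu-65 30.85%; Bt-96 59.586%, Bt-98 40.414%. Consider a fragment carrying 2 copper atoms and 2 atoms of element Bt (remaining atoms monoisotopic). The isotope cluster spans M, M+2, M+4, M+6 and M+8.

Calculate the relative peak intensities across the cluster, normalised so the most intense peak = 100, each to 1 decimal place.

Copper pattern (n=2): 0.47817225 : 0.4266555 : 0.09517225
Element Bt pattern (n=2): 0.35504914 : 0.48162172 : 0.16332914
Convolve the two distributions (both contribute in 2-u steps):
  M: 0.47817225×0.35504914 = 0.169775
  M+2: 0.47817225×0.48162172 + 0.4266555×0.35504914 = 0.381782
  M+4: 0.47817225×0.16332914 + 0.4266555×0.48162172 + 0.09517225×0.35504914 = 0.317377
  M+6: 0.4266555×0.16332914 + 0.09517225×0.48162172 = 0.115522
  M+8: 0.09517225×0.16332914 = 0.015544
Scale to base peak (0.381782) = 100: 44.5 : 100.0 : 83.1 : 30.3 : 4.1

44.5 : 100.0 : 83.1 : 30.3 : 4.1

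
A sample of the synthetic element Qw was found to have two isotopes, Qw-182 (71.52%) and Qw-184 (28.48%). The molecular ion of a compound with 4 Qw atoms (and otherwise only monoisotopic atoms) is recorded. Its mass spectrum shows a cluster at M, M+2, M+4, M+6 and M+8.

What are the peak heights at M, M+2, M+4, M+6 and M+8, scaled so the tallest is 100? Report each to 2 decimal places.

62.78 : 100.00 : 59.73 : 15.86 : 1.58

The 4 Qw atoms are independent, so intensities follow the terms of (0.7152 + 0.2848)^4.
P(M) = 0.7152^4 = 0.261644
P(M+2) = 4 × 0.7152^3 × 0.2848^1 = 0.416757
P(M+4) = 6 × 0.7152^2 × 0.2848^2 = 0.248935
P(M+6) = 4 × 0.7152^1 × 0.2848^3 = 0.066086
P(M+8) = 0.2848^4 = 0.006579
The M+2 peak is largest (0.416757); scaling to 100 gives 62.78 : 100.00 : 59.73 : 15.86 : 1.58.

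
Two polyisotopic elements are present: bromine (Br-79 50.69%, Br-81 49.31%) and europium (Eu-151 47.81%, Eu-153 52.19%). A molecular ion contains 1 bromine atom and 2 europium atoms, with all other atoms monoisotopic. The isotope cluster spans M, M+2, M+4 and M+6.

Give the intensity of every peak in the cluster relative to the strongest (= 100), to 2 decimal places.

30.16 : 95.19 : 100.00 : 34.96

Bromine pattern (n=1): 0.5069 : 0.4931
Europium pattern (n=2): 0.22857961 : 0.49904078 : 0.27237961
Convolve the two distributions (both contribute in 2-u steps):
  M: 0.5069×0.22857961 = 0.115867
  M+2: 0.5069×0.49904078 + 0.4931×0.22857961 = 0.365676
  M+4: 0.5069×0.27237961 + 0.4931×0.49904078 = 0.384146
  M+6: 0.4931×0.27237961 = 0.134310
Scale to base peak (0.384146) = 100: 30.16 : 95.19 : 100.00 : 34.96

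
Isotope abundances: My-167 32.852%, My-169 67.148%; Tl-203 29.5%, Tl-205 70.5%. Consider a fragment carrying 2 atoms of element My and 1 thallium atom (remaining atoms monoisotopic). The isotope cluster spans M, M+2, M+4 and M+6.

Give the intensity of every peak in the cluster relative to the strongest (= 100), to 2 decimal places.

7.17 : 46.44 : 100.00 : 71.59

Element My pattern (n=2): 0.10792539 : 0.44118922 : 0.45088539
Thallium pattern (n=1): 0.2950 : 0.7050
Convolve the two distributions (both contribute in 2-u steps):
  M: 0.10792539×0.2950 = 0.031838
  M+2: 0.10792539×0.7050 + 0.44118922×0.2950 = 0.206238
  M+4: 0.44118922×0.7050 + 0.45088539×0.2950 = 0.444050
  M+6: 0.45088539×0.7050 = 0.317874
Scale to base peak (0.444050) = 100: 7.17 : 46.44 : 100.00 : 71.59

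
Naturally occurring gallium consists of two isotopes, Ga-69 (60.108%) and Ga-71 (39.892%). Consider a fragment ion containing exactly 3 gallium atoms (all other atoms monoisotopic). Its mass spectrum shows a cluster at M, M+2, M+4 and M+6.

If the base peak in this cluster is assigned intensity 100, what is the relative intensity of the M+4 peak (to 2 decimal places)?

(0.60108 + 0.39892)^3 gives M 0.2172, M+2 0.4324, M+4 0.2870, M+6 0.0635; the largest is M+2.
P(M+2) = C(3,1) × 0.60108^2 × 0.39892^1 = 3 × 0.36129717 × 0.39892 = 0.432386 (base)
P(M+4) = C(3,2) × 0.60108^1 × 0.39892^2 = 3 × 0.60108 × 0.15913717 = 0.286963
Relative intensity = 0.286963 / 0.432386 × 100 = 66.37

66.37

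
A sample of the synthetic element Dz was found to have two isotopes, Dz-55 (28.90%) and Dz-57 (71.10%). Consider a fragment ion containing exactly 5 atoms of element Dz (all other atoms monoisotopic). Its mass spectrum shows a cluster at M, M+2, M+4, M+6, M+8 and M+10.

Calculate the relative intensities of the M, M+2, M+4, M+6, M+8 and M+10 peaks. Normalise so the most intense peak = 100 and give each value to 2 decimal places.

Expanding (0.2890 + 0.7110)^5:
P(M) = 0.2890^5 = 0.002016
P(M+2) = 5 × 0.2890^4 × 0.7110^1 = 0.024799
P(M+4) = 10 × 0.2890^3 × 0.7110^2 = 0.122020
P(M+6) = 10 × 0.2890^2 × 0.7110^3 = 0.300196
P(M+8) = 5 × 0.2890^1 × 0.7110^4 = 0.369272
P(M+10) = 0.7110^5 = 0.181697
The M+8 peak is largest (0.369272); scaling to 100 gives 0.55 : 6.72 : 33.04 : 81.29 : 100.00 : 49.20.

0.55 : 6.72 : 33.04 : 81.29 : 100.00 : 49.20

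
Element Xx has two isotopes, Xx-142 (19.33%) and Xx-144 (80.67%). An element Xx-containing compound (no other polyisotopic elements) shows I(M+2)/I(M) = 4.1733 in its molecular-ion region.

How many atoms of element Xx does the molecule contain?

1

With n Xx atoms, P(M+2)/P(M) = C(n,1)·p^(n−1)q / p^n = n·q/p = n · 0.8067/0.1933.
n = 4.1733 × 0.1933/0.8067 = 1.00 ≈ 1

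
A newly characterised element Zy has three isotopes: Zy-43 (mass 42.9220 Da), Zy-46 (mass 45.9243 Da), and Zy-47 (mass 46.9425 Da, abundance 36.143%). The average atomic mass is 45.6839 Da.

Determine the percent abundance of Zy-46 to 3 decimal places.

43.592%

Let x and y be the fractions of Zy-43 and Zy-46. Then x + y = 1 − 0.36143 = 0.63857 and 42.9220x + 45.9243y = 45.6839 − 0.36143×46.9425 = 28.717472225.
Substituting: 42.9220x + 45.9243(0.63857 − x) = 28.717472225
(42.9220 − 45.9243)x = -0.608408026  ⇒  x = 0.20265, y = 0.43592
Zy-43: 20.265%, Zy-46: 43.592%.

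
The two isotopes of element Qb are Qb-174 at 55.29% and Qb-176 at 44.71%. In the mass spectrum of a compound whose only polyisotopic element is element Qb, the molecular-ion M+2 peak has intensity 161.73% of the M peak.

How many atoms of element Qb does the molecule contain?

2

The M+2/M ratio from n Qb atoms is n · q/p = n · 0.4471/0.5529.
n = 1.6173 × 0.5529/0.4471 = 2.00 ≈ 2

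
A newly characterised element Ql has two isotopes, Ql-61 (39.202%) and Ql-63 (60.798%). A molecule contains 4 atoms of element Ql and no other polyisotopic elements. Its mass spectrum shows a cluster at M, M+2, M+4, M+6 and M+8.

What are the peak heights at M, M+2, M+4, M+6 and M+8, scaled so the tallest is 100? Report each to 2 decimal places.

Each Ql atom is independently Ql-61 (p = 0.39202) or Ql-63 (q = 0.60798); the cluster is the binomial expansion (p + q)^4.
P(M) = 0.39202^4 = 0.023617
P(M+2) = 4 × 0.39202^3 × 0.60798^1 = 0.146512
P(M+4) = 6 × 0.39202^2 × 0.60798^2 = 0.340837
P(M+6) = 4 × 0.39202^1 × 0.60798^3 = 0.352400
P(M+8) = 0.60798^4 = 0.136633
The M+6 peak is largest (0.352400); scaling to 100 gives 6.70 : 41.58 : 96.72 : 100.00 : 38.77.

6.70 : 41.58 : 96.72 : 100.00 : 38.77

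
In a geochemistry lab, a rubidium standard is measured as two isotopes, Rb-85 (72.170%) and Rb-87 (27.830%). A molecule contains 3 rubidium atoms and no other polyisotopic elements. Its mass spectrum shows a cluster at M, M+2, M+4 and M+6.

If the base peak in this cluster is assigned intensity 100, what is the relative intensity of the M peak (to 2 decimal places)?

Binomial terms of (0.72170 + 0.27830)^3: M 0.3759, M+2 0.4349, M+4 0.1677, M+6 0.0216 → M+2 is the base peak.
P(M+2) = C(3,1) × 0.72170^2 × 0.27830^1 = 3 × 0.52085089 × 0.2783 = 0.434858 (base)
P(M) = C(3,0) × 0.72170^3 × 0.27830^0 = 1 × 0.37589809 × 1.0000 = 0.375898
Relative intensity = 0.375898 / 0.434858 × 100 = 86.44

86.44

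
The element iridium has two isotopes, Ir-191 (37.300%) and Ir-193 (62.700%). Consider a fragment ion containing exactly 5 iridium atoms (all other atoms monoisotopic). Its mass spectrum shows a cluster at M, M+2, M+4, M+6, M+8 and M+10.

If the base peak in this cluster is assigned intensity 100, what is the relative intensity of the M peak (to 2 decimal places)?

2.11

Binomial terms of (0.37300 + 0.62700)^5: M 0.0072, M+2 0.0607, M+4 0.2040, M+6 0.3429, M+8 0.2882, M+10 0.0969 → M+6 is the base peak.
P(M+6) = C(5,3) × 0.37300^2 × 0.62700^3 = 10 × 0.139129 × 0.24649188 = 0.342942 (base)
P(M) = C(5,0) × 0.37300^5 × 0.62700^0 = 1 × 0.00722012 × 1.0000 = 0.007220
Relative intensity = 0.007220 / 0.342942 × 100 = 2.11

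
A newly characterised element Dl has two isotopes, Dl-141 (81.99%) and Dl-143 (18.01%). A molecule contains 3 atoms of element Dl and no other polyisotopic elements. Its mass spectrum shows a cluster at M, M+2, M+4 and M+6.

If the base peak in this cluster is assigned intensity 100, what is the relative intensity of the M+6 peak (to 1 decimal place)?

1.1

Term probabilities: M 0.5512, M+2 0.3632, M+4 0.0798, M+6 0.0058. Base peak = M.
P(M) = C(3,0) × 0.8199^3 × 0.1801^0 = 1 × 0.5511663 × 1.0000 = 0.551166 (base)
P(M+6) = C(3,3) × 0.8199^0 × 0.1801^3 = 1 × 1.0000 × 0.00584173 = 0.005842
Relative intensity = 0.005842 / 0.551166 × 100 = 1.1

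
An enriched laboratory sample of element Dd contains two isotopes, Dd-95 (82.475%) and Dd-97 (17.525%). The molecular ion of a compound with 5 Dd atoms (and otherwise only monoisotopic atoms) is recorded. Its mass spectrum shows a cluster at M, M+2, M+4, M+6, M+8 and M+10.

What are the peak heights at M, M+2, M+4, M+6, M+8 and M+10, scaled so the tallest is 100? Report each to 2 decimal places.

Expanding (0.82475 + 0.17525)^5:
P(M) = 0.82475^5 = 0.381603
P(M+2) = 5 × 0.82475^4 × 0.17525^1 = 0.405431
P(M+4) = 10 × 0.82475^3 × 0.17525^2 = 0.172299
P(M+6) = 10 × 0.82475^2 × 0.17525^3 = 0.036612
P(M+8) = 5 × 0.82475^1 × 0.17525^4 = 0.003890
P(M+10) = 0.17525^5 = 0.000165
The M+2 peak is largest (0.405431); scaling to 100 gives 94.12 : 100.00 : 42.50 : 9.03 : 0.96 : 0.04.

94.12 : 100.00 : 42.50 : 9.03 : 0.96 : 0.04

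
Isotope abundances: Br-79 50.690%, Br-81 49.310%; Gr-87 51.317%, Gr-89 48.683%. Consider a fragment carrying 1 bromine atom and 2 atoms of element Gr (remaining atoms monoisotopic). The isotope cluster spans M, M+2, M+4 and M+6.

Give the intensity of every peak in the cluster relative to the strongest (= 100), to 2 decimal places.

34.84 : 100.00 : 95.66 : 30.50

Bromine pattern (n=1): 0.5069 : 0.4931
Element Gr pattern (n=2): 0.26334345 : 0.4996531 : 0.23700345
Convolve the two distributions (both contribute in 2-u steps):
  M: 0.5069×0.26334345 = 0.133489
  M+2: 0.5069×0.4996531 + 0.4931×0.26334345 = 0.383129
  M+4: 0.5069×0.23700345 + 0.4931×0.4996531 = 0.366516
  M+6: 0.4931×0.23700345 = 0.116866
Scale to base peak (0.383129) = 100: 34.84 : 100.00 : 95.66 : 30.50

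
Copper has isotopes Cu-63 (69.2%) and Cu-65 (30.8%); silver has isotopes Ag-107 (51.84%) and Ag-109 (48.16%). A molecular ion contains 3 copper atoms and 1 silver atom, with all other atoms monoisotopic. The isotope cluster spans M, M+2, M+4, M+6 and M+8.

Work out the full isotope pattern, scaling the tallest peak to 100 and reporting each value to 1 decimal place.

Copper pattern (n=3): 0.33137389 : 0.44247034 : 0.19693766 : 0.02921811
Silver pattern (n=1): 0.5184 : 0.4816
Convolve the two distributions (both contribute in 2-u steps):
  M: 0.33137389×0.5184 = 0.171784
  M+2: 0.33137389×0.4816 + 0.44247034×0.5184 = 0.388966
  M+4: 0.44247034×0.4816 + 0.19693766×0.5184 = 0.315186
  M+6: 0.19693766×0.4816 + 0.02921811×0.5184 = 0.109992
  M+8: 0.02921811×0.4816 = 0.014071
Scale to base peak (0.388966) = 100: 44.2 : 100.0 : 81.0 : 28.3 : 3.6

44.2 : 100.0 : 81.0 : 28.3 : 3.6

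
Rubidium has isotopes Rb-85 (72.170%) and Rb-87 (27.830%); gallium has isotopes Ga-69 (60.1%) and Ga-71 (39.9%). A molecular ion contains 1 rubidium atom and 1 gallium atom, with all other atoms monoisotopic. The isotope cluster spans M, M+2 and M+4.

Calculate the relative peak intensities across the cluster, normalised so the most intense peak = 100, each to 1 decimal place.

95.3 : 100.0 : 24.4

Rubidium pattern (n=1): 0.7217 : 0.2783
Gallium pattern (n=1): 0.6010 : 0.3990
Convolve the two distributions (both contribute in 2-u steps):
  M: 0.7217×0.6010 = 0.433742
  M+2: 0.7217×0.3990 + 0.2783×0.6010 = 0.455217
  M+4: 0.2783×0.3990 = 0.111042
Scale to base peak (0.455217) = 100: 95.3 : 100.0 : 24.4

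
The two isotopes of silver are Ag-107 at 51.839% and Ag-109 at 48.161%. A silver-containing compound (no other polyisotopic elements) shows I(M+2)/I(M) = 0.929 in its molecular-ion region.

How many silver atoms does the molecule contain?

1

The M+2/M ratio from n Ag atoms is n · q/p = n · 0.48161/0.51839.
n = 0.929 × 0.51839/0.48161 = 1.00 ≈ 1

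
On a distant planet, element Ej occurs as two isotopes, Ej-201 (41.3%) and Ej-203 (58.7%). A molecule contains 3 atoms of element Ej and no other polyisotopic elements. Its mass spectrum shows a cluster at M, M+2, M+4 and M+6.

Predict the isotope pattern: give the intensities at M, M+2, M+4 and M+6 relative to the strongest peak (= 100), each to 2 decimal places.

The 3 Ej atoms are independent, so intensities follow the terms of (0.413 + 0.587)^3.
P(M) = 0.413^3 = 0.070445
P(M+2) = 3 × 0.413^2 × 0.587^1 = 0.300372
P(M+4) = 3 × 0.413^1 × 0.587^2 = 0.426921
P(M+6) = 0.587^3 = 0.202262
The M+4 peak is largest (0.426921); scaling to 100 gives 16.50 : 70.36 : 100.00 : 47.38.

16.50 : 70.36 : 100.00 : 47.38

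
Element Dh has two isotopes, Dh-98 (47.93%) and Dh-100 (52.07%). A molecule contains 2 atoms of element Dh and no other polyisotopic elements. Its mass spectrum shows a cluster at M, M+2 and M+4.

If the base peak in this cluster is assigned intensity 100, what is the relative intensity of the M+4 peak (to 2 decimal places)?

54.32

Binomial terms of (0.4793 + 0.5207)^2: M 0.2297, M+2 0.4991, M+4 0.2711 → M+2 is the base peak.
P(M+2) = C(2,1) × 0.4793^1 × 0.5207^1 = 2 × 0.4793 × 0.5207 = 0.499143 (base)
P(M+4) = C(2,2) × 0.4793^0 × 0.5207^2 = 1 × 1.0000 × 0.27112849 = 0.271128
Relative intensity = 0.271128 / 0.499143 × 100 = 54.32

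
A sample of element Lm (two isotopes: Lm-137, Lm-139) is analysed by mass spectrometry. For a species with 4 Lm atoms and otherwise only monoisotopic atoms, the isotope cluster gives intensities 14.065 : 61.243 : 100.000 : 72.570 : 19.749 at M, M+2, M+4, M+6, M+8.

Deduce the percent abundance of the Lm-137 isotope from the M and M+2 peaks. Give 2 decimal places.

Let p = fractional abundance of Lm-137. I(M+2)/I(M) = [C(4,1)·p^3·(1−p)] / p^4 = 4·(1−p)/p = 61.243/14.065 = 4.3543
(1−p)/p = 4.3543/4 = 1.0886  ⇒  p = 1/(1 + 1.0886) = 0.4788
Lm-137: 47.88%, Lm-139: 52.12%.

47.88%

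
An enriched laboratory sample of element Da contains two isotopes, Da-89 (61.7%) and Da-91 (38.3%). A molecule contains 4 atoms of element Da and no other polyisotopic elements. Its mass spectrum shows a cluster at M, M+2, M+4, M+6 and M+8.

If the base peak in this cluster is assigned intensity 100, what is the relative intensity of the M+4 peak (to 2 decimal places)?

93.11

(0.617 + 0.383)^4 gives M 0.1449, M+2 0.3598, M+4 0.3351, M+6 0.1387, M+8 0.0215; the largest is M+2.
P(M+2) = C(4,1) × 0.617^3 × 0.383^1 = 4 × 0.23488511 × 0.3830 = 0.359844 (base)
P(M+4) = C(4,2) × 0.617^2 × 0.383^2 = 6 × 0.380689 × 0.146689 = 0.335057
Relative intensity = 0.335057 / 0.359844 × 100 = 93.11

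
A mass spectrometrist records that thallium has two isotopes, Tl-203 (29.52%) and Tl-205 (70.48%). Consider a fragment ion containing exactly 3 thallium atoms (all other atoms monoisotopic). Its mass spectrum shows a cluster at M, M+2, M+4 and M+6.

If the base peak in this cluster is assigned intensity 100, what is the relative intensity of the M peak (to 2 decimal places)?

(0.2952 + 0.7048)^3 gives M 0.0257, M+2 0.1843, M+4 0.4399, M+6 0.3501; the largest is M+4.
P(M+4) = C(3,2) × 0.2952^1 × 0.7048^2 = 3 × 0.2952 × 0.49674304 = 0.439916 (base)
P(M) = C(3,0) × 0.2952^3 × 0.7048^0 = 1 × 0.02572463 × 1.0000 = 0.025725
Relative intensity = 0.025725 / 0.439916 × 100 = 5.85

5.85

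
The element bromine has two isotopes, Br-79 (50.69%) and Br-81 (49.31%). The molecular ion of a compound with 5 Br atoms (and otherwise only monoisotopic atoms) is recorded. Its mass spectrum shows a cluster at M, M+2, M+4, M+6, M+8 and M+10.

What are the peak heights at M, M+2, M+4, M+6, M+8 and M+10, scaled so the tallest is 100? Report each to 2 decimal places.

Each Br atom is independently Br-79 (p = 0.5069) or Br-81 (q = 0.4931); the cluster is the binomial expansion (p + q)^5.
P(M) = 0.5069^5 = 0.033467
P(M+2) = 5 × 0.5069^4 × 0.4931^1 = 0.162777
P(M+4) = 10 × 0.5069^3 × 0.4931^2 = 0.316692
P(M+6) = 10 × 0.5069^2 × 0.4931^3 = 0.308070
P(M+8) = 5 × 0.5069^1 × 0.4931^4 = 0.149842
P(M+10) = 0.4931^5 = 0.029152
The M+4 peak is largest (0.316692); scaling to 100 gives 10.57 : 51.40 : 100.00 : 97.28 : 47.31 : 9.21.

10.57 : 51.40 : 100.00 : 97.28 : 47.31 : 9.21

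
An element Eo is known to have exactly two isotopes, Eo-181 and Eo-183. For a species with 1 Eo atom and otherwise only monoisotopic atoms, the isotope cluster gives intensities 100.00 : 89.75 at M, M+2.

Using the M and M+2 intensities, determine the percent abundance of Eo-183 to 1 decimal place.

If p is the fraction of Eo that is Eo-181, then I(M+2)/I(M) = [C(1,1)·p^0·(1−p)] / p^1 = 1·(1−p)/p = 89.75/100.00 = 0.8975
(1−p)/p = 0.8975/1 = 0.8975  ⇒  p = 1/(1 + 0.8975) = 0.5270
Eo-181: 52.7%, Eo-183: 47.3%.

47.3%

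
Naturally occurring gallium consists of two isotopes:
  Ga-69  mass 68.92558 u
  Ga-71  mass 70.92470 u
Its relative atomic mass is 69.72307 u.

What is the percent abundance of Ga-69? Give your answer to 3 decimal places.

60.108%

Let x be the fractional abundance of Ga-69; then Ga-71 has abundance 1 − x.
68.92558·x + 70.92470·(1 − x) = 69.72307
(68.92558 − 70.92470)·x = 69.72307 − 70.92470
x = -1.20163 / -1.99912 = 0.60108 → 60.108% Ga-69, 39.892% Ga-71.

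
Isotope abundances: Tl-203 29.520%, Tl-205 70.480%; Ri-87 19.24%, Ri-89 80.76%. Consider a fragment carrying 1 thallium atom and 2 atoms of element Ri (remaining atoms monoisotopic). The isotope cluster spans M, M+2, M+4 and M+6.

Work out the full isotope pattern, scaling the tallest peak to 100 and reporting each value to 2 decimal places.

2.38 : 25.63 : 89.53 : 100.00

Thallium pattern (n=1): 0.2952 : 0.7048
Element Ri pattern (n=2): 0.03701776 : 0.31076448 : 0.65221776
Convolve the two distributions (both contribute in 2-u steps):
  M: 0.2952×0.03701776 = 0.010928
  M+2: 0.2952×0.31076448 + 0.7048×0.03701776 = 0.117828
  M+4: 0.2952×0.65221776 + 0.7048×0.31076448 = 0.411561
  M+6: 0.7048×0.65221776 = 0.459683
Scale to base peak (0.459683) = 100: 2.38 : 25.63 : 89.53 : 100.00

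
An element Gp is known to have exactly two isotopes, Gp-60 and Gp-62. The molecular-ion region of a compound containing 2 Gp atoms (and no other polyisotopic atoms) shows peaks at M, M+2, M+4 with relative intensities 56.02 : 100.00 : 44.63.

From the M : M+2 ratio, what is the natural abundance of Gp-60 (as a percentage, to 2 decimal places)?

52.84%

Write p for the Gp-60 fraction. I(M+2)/I(M) = [C(2,1)·p^1·(1−p)] / p^2 = 2·(1−p)/p = 100.00/56.02 = 1.7851
(1−p)/p = 1.7851/2 = 0.8925  ⇒  p = 1/(1 + 0.8925) = 0.5284
Gp-60: 52.84%, Gp-62: 47.16%.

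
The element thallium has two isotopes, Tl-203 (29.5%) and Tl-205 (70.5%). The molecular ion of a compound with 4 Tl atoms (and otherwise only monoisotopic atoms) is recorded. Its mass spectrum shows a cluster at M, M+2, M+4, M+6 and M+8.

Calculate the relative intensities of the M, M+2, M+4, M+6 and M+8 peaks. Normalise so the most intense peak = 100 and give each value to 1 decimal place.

1.8 : 17.5 : 62.8 : 100.0 : 59.7

The 4 Tl atoms are independent, so intensities follow the terms of (0.295 + 0.705)^4.
P(M) = 0.295^4 = 0.007573
P(M+2) = 4 × 0.295^3 × 0.705^1 = 0.072396
P(M+4) = 6 × 0.295^2 × 0.705^2 = 0.259522
P(M+6) = 4 × 0.295^1 × 0.705^3 = 0.413475
P(M+8) = 0.705^4 = 0.247034
The M+6 peak is largest (0.413475); scaling to 100 gives 1.8 : 17.5 : 62.8 : 100.0 : 59.7.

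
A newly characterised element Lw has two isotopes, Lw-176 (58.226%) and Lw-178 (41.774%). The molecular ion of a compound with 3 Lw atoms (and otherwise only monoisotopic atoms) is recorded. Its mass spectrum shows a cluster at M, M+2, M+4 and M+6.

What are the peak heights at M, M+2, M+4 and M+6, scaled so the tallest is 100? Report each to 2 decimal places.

Each Lw atom is independently Lw-176 (p = 0.58226) or Lw-178 (q = 0.41774); the cluster is the binomial expansion (p + q)^3.
P(M) = 0.58226^3 = 0.197402
P(M+2) = 3 × 0.58226^2 × 0.41774^1 = 0.424875
P(M+4) = 3 × 0.58226^1 × 0.41774^2 = 0.304825
P(M+6) = 0.41774^3 = 0.072898
The M+2 peak is largest (0.424875); scaling to 100 gives 46.46 : 100.00 : 71.74 : 17.16.

46.46 : 100.00 : 71.74 : 17.16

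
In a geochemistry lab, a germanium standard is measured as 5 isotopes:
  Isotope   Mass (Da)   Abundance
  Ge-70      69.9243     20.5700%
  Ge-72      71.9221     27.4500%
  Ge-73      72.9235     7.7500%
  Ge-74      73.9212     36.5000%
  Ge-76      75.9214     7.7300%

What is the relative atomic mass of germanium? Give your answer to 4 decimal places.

Ar = Σ fᵢ·mᵢ = 0.205700 × 69.9243 + 0.274500 × 71.9221 + 0.077500 × 72.9235 + 0.365000 × 73.9212 + 0.077300 × 75.9214
= 14.38343 + 19.74262 + 5.65157 + 26.98124 + 5.86872 = 72.62758 Da

72.6276 Da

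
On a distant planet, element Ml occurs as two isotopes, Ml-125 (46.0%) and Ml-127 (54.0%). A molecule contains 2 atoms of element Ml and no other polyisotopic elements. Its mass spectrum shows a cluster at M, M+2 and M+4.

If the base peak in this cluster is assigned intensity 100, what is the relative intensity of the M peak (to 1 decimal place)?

(0.460 + 0.540)^2 gives M 0.2116, M+2 0.4968, M+4 0.2916; the largest is M+2.
P(M+2) = C(2,1) × 0.460^1 × 0.540^1 = 2 × 0.4600 × 0.5400 = 0.496800 (base)
P(M) = C(2,0) × 0.460^2 × 0.540^0 = 1 × 0.2116 × 1.0000 = 0.211600
Relative intensity = 0.211600 / 0.496800 × 100 = 42.6

42.6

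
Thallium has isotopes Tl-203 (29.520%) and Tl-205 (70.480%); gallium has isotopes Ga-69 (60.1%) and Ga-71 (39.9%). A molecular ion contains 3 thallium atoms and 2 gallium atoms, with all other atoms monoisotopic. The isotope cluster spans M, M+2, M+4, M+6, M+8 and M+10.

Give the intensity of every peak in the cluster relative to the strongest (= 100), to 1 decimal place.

2.5 : 21.5 : 68.5 : 100.0 : 64.9 : 15.2

Thallium pattern (n=3): 0.02572463 : 0.18425524 : 0.43991564 : 0.35010449
Gallium pattern (n=2): 0.361201 : 0.479598 : 0.159201
Convolve the two distributions (both contribute in 2-u steps):
  M: 0.02572463×0.361201 = 0.009292
  M+2: 0.02572463×0.479598 + 0.18425524×0.361201 = 0.078891
  M+4: 0.02572463×0.159201 + 0.18425524×0.479598 + 0.43991564×0.361201 = 0.251362
  M+6: 0.18425524×0.159201 + 0.43991564×0.479598 + 0.35010449×0.361201 = 0.366774
  M+8: 0.43991564×0.159201 + 0.35010449×0.479598 = 0.237944
  M+10: 0.35010449×0.159201 = 0.055737
Scale to base peak (0.366774) = 100: 2.5 : 21.5 : 68.5 : 100.0 : 64.9 : 15.2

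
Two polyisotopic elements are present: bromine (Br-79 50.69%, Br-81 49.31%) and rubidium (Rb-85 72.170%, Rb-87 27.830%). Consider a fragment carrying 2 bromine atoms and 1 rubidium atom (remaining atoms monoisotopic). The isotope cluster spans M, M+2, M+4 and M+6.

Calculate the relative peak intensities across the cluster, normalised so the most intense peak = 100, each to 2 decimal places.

42.90 : 100.00 : 72.78 : 15.65

Bromine pattern (n=2): 0.25694761 : 0.49990478 : 0.24314761
Rubidium pattern (n=1): 0.7217 : 0.2783
Convolve the two distributions (both contribute in 2-u steps):
  M: 0.25694761×0.7217 = 0.185439
  M+2: 0.25694761×0.2783 + 0.49990478×0.7217 = 0.432290
  M+4: 0.49990478×0.2783 + 0.24314761×0.7217 = 0.314603
  M+6: 0.24314761×0.2783 = 0.067668
Scale to base peak (0.432290) = 100: 42.90 : 100.00 : 72.78 : 15.65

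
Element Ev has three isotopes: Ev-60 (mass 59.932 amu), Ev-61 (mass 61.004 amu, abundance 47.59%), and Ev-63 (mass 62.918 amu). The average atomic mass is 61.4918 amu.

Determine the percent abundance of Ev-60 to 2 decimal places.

The remaining 52.41% is split between Ev-60 (fraction x) and Ev-63 (fraction 0.5241 − x).
Substituting: 59.932x + 62.918(0.5241 − x) = 32.4599964
(59.932 − 62.918)x = -0.5153274  ⇒  x = 0.17258, y = 0.35152
Ev-60: 17.26%, Ev-63: 35.15%.

17.26%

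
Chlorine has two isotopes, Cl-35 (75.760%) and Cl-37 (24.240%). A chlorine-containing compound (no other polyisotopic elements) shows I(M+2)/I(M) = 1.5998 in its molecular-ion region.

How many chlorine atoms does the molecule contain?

The M+2/M ratio from n Cl atoms is n · q/p = n · 0.24240/0.75760.
n = 1.5998 × 0.75760/0.24240 = 5.00 ≈ 5

5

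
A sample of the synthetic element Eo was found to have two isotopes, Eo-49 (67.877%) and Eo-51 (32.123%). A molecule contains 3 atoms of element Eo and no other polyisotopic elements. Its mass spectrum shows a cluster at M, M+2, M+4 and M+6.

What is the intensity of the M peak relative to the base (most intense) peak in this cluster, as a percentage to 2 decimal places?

(0.67877 + 0.32123)^3 gives M 0.3127, M+2 0.4440, M+4 0.2101, M+6 0.0331; the largest is M+2.
P(M+2) = C(3,1) × 0.67877^2 × 0.32123^1 = 3 × 0.46072871 × 0.32123 = 0.444000 (base)
P(M) = C(3,0) × 0.67877^3 × 0.32123^0 = 1 × 0.31272883 × 1.0000 = 0.312729
Relative intensity = 0.312729 / 0.444000 × 100 = 70.43

70.43%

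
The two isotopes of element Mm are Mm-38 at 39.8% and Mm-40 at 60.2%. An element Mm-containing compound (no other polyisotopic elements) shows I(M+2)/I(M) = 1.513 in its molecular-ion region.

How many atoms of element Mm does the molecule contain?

1

The M+2/M ratio from n Mm atoms is n · q/p = n · 0.602/0.398.
n = 1.513 × 0.398/0.602 = 1.00 ≈ 1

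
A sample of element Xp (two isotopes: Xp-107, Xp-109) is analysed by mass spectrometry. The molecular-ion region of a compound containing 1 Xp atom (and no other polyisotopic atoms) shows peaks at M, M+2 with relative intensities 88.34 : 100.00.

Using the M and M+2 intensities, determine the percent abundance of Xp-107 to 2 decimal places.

If p is the fraction of Xp that is Xp-107, then I(M+2)/I(M) = [C(1,1)·p^0·(1−p)] / p^1 = 1·(1−p)/p = 100.00/88.34 = 1.1320
(1−p)/p = 1.1320/1 = 1.1320  ⇒  p = 1/(1 + 1.1320) = 0.4690
Xp-107: 46.90%, Xp-109: 53.10%.

46.90%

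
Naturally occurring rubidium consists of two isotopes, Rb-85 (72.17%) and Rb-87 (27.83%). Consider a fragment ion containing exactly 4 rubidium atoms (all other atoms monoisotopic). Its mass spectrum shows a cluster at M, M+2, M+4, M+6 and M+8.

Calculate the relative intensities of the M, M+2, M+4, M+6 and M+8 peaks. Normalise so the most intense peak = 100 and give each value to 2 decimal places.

64.83 : 100.00 : 57.84 : 14.87 : 1.43

The 4 Rb atoms are independent, so intensities follow the terms of (0.7217 + 0.2783)^4.
P(M) = 0.7217^4 = 0.271286
P(M+2) = 4 × 0.7217^3 × 0.2783^1 = 0.418450
P(M+4) = 6 × 0.7217^2 × 0.2783^2 = 0.242042
P(M+6) = 4 × 0.7217^1 × 0.2783^3 = 0.062224
P(M+8) = 0.2783^4 = 0.005999
The M+2 peak is largest (0.418450); scaling to 100 gives 64.83 : 100.00 : 57.84 : 14.87 : 1.43.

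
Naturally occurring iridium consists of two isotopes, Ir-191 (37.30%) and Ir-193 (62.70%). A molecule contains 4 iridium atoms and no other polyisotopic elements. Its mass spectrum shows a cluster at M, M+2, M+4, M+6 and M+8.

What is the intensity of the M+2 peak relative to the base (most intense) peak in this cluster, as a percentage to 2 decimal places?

35.39%

(0.3730 + 0.6270)^4 gives M 0.0194, M+2 0.1302, M+4 0.3282, M+6 0.3678, M+8 0.1546; the largest is M+6.
P(M+6) = C(4,3) × 0.3730^1 × 0.6270^3 = 4 × 0.3730 × 0.24649188 = 0.367766 (base)
P(M+2) = C(4,1) × 0.3730^3 × 0.6270^1 = 4 × 0.05189512 × 0.6270 = 0.130153
Relative intensity = 0.130153 / 0.367766 × 100 = 35.39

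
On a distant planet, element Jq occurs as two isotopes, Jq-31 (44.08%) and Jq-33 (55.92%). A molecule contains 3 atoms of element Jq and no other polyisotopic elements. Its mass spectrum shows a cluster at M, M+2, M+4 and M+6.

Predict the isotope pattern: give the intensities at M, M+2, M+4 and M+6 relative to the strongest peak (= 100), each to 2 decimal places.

20.71 : 78.83 : 100.00 : 42.29

The 3 Jq atoms are independent, so intensities follow the terms of (0.4408 + 0.5592)^3.
P(M) = 0.4408^3 = 0.085649
P(M+2) = 3 × 0.4408^2 × 0.5592^1 = 0.325965
P(M+4) = 3 × 0.4408^1 × 0.5592^2 = 0.413521
P(M+6) = 0.5592^3 = 0.174864
The M+4 peak is largest (0.413521); scaling to 100 gives 20.71 : 78.83 : 100.00 : 42.29.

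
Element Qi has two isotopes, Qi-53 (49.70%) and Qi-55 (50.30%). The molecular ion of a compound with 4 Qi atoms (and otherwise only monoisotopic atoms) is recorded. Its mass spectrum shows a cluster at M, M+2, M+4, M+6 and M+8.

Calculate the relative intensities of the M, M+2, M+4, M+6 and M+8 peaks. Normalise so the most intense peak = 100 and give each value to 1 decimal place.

Expanding (0.4970 + 0.5030)^4:
P(M) = 0.4970^4 = 0.061013
P(M+2) = 4 × 0.4970^3 × 0.5030^1 = 0.247000
P(M+4) = 6 × 0.4970^2 × 0.5030^2 = 0.374973
P(M+6) = 4 × 0.4970^1 × 0.5030^3 = 0.253000
P(M+8) = 0.5030^4 = 0.064014
The M+4 peak is largest (0.374973); scaling to 100 gives 16.3 : 65.9 : 100.0 : 67.5 : 17.1.

16.3 : 65.9 : 100.0 : 67.5 : 17.1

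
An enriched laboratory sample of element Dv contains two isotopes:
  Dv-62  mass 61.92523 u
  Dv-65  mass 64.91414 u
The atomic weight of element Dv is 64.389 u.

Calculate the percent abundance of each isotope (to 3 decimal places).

Dv-62: 17.570%, Dv-65: 82.430%

Let x be the fractional abundance of Dv-62; then Dv-65 has abundance 1 − x.
61.92523·x + 64.91414·(1 − x) = 64.389
(61.92523 − 64.91414)·x = 64.389 − 64.91414
x = -0.52514 / -2.98891 = 0.17570 → 17.570% Dv-62, 82.430% Dv-65.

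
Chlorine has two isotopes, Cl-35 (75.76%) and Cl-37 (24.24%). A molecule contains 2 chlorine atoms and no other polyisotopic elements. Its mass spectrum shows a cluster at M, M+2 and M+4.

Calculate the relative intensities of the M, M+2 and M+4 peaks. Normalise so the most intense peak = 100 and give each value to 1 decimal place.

100.0 : 64.0 : 10.2

Each Cl atom is independently Cl-35 (p = 0.7576) or Cl-37 (q = 0.2424); the cluster is the binomial expansion (p + q)^2.
P(M) = 0.7576^2 = 0.573958
P(M+2) = 2 × 0.7576^1 × 0.2424^1 = 0.367284
P(M+4) = 0.2424^2 = 0.058758
The M peak is largest (0.573958); scaling to 100 gives 100.0 : 64.0 : 10.2.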